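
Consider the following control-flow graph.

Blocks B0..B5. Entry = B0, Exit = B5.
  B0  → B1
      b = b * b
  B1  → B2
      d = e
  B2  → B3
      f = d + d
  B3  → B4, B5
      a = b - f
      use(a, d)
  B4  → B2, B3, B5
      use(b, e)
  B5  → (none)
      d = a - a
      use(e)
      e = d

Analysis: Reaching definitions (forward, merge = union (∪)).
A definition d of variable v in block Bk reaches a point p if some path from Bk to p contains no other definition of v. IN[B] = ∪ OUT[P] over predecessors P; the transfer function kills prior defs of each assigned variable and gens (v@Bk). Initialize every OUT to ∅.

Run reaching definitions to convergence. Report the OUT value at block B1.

Fixpoint table:
  B0:  IN={}  OUT={b@B0}
  B1:  IN={b@B0}  OUT={b@B0, d@B1}
  B2:  IN={a@B3, b@B0, d@B1, f@B2}  OUT={a@B3, b@B0, d@B1, f@B2}
  B3:  IN={a@B3, b@B0, d@B1, f@B2}  OUT={a@B3, b@B0, d@B1, f@B2}
  B4:  IN={a@B3, b@B0, d@B1, f@B2}  OUT={a@B3, b@B0, d@B1, f@B2}
  B5:  IN={a@B3, b@B0, d@B1, f@B2}  OUT={a@B3, b@B0, d@B5, e@B5, f@B2}

Merge at B1: IN[B1] = OUT[B0] = {b@B0}
Applying B1's transfer function to that IN value gives OUT[B1] (row B1 above).

Answer: {b@B0, d@B1}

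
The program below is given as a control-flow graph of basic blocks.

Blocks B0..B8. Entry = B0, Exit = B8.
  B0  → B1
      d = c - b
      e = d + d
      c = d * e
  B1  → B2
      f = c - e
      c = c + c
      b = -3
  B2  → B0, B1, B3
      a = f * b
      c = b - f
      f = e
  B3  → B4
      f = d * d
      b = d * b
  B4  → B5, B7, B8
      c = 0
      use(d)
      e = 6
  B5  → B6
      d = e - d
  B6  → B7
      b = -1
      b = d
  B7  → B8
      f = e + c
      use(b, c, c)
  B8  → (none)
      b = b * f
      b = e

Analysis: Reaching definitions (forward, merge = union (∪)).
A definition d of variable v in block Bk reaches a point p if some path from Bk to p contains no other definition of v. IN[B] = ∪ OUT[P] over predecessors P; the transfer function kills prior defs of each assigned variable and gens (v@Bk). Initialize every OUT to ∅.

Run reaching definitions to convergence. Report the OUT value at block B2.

Answer: {a@B2, b@B1, c@B2, d@B0, e@B0, f@B2}

Working:
Per-block solution:
  B0:  IN={a@B2, b@B1, c@B2, d@B0, e@B0, f@B2}  OUT={a@B2, b@B1, c@B0, d@B0, e@B0, f@B2}
  B1:  IN={a@B2, b@B1, c@B0, c@B2, d@B0, e@B0, f@B2}  OUT={a@B2, b@B1, c@B1, d@B0, e@B0, f@B1}
  B2:  IN={a@B2, b@B1, c@B1, d@B0, e@B0, f@B1}  OUT={a@B2, b@B1, c@B2, d@B0, e@B0, f@B2}
  B3:  IN={a@B2, b@B1, c@B2, d@B0, e@B0, f@B2}  OUT={a@B2, b@B3, c@B2, d@B0, e@B0, f@B3}
  B4:  IN={a@B2, b@B3, c@B2, d@B0, e@B0, f@B3}  OUT={a@B2, b@B3, c@B4, d@B0, e@B4, f@B3}
  B5:  IN={a@B2, b@B3, c@B4, d@B0, e@B4, f@B3}  OUT={a@B2, b@B3, c@B4, d@B5, e@B4, f@B3}
  B6:  IN={a@B2, b@B3, c@B4, d@B5, e@B4, f@B3}  OUT={a@B2, b@B6, c@B4, d@B5, e@B4, f@B3}
  B7:  IN={a@B2, b@B3, b@B6, c@B4, d@B0, d@B5, e@B4, f@B3}  OUT={a@B2, b@B3, b@B6, c@B4, d@B0, d@B5, e@B4, f@B7}
  B8:  IN={a@B2, b@B3, b@B6, c@B4, d@B0, d@B5, e@B4, f@B3, f@B7}  OUT={a@B2, b@B8, c@B4, d@B0, d@B5, e@B4, f@B3, f@B7}

Merge at B2: IN[B2] = OUT[B1] = {a@B2, b@B1, c@B1, d@B0, e@B0, f@B1}
Applying B2's transfer function to that IN value gives OUT[B2] (row B2 above).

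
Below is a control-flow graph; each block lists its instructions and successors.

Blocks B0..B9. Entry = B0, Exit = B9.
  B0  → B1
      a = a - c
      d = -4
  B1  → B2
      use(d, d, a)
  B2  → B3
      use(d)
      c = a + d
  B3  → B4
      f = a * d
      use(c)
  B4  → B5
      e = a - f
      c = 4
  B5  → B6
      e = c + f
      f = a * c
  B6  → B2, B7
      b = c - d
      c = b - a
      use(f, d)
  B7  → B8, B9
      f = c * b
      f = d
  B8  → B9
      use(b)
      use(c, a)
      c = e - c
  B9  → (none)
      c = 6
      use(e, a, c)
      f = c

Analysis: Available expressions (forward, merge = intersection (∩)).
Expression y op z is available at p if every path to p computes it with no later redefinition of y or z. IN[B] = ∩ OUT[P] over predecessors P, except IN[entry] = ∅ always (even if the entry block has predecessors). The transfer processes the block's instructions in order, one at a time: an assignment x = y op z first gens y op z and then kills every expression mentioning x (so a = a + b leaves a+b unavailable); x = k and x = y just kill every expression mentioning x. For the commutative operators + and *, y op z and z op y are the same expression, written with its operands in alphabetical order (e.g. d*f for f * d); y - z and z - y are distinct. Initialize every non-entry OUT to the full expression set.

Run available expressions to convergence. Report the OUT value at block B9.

Answer: {a*d, a+d, b-a}

Working:
Converged values:
  B0:   IN={}   OUT={}
  B1:   IN={}   OUT={}
  B2:   IN={}   OUT={a+d}
  B3:   IN={a+d}   OUT={a*d, a+d}
  B4:   IN={a*d, a+d}   OUT={a*d, a+d, a-f}
  B5:   IN={a*d, a+d, a-f}   OUT={a*c, a*d, a+d}
  B6:   IN={a*c, a*d, a+d}   OUT={a*d, a+d, b-a}
  B7:   IN={a*d, a+d, b-a}   OUT={a*d, a+d, b*c, b-a}
  B8:   IN={a*d, a+d, b*c, b-a}   OUT={a*d, a+d, b-a}
  B9:   IN={a*d, a+d, b-a}   OUT={a*d, a+d, b-a}

Merge at B9: IN[B9] = OUT[B7] ∩ OUT[B8] = {a*d, a+d, b-a}
Applying B9's transfer function to that IN value gives OUT[B9] (row B9 above).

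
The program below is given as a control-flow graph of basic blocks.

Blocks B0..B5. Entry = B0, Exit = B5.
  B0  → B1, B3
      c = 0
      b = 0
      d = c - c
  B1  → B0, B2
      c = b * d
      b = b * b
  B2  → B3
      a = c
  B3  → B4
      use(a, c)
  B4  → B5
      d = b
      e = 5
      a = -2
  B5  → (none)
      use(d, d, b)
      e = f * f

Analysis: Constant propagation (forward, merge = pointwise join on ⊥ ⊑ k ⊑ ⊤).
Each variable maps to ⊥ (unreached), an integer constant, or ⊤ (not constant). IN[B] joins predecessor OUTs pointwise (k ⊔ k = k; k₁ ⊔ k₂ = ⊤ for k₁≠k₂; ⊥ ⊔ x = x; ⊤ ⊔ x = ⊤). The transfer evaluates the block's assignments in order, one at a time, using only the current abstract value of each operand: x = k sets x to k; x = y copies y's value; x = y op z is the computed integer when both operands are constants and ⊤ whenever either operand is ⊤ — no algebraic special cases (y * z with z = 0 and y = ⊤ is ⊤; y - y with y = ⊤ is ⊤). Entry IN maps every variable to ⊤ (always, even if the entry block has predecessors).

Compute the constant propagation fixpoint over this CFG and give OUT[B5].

Fixpoint table:
  B0:   IN=(all ⊤)   OUT={b:0, c:0, d:0; rest ⊤}
  B1:   IN={b:0, c:0, d:0; rest ⊤}   OUT={b:0, c:0, d:0; rest ⊤}
  B2:   IN={b:0, c:0, d:0; rest ⊤}   OUT={a:0, b:0, c:0, d:0; rest ⊤}
  B3:   IN={b:0, c:0, d:0; rest ⊤}   OUT={b:0, c:0, d:0; rest ⊤}
  B4:   IN={b:0, c:0, d:0; rest ⊤}   OUT={a:-2, b:0, c:0, d:0, e:5; rest ⊤}
  B5:   IN={a:-2, b:0, c:0, d:0, e:5; rest ⊤}   OUT={a:-2, b:0, c:0, d:0; rest ⊤}

Merge at B5: IN[B5] = OUT[B4] = {a: -2, b: 0, c: 0, d: 0, e: 5, f: ⊤}
Applying B5's transfer function to that IN value gives OUT[B5] (row B5 above).

Answer: {a: -2, b: 0, c: 0, d: 0, e: ⊤, f: ⊤}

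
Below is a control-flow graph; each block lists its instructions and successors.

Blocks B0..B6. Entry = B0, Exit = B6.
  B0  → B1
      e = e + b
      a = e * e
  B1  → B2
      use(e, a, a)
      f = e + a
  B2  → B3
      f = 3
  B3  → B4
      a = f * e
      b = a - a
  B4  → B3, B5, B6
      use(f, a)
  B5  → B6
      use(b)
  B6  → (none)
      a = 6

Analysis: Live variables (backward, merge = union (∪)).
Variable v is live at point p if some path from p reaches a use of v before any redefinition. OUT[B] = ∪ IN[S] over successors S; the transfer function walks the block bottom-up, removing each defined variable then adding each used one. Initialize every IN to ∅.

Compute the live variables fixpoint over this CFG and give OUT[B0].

Answer: {a, e}

Derivation:
Per-block solution:
  B0:   IN={b, e}   OUT={a, e}
  B1:   IN={a, e}   OUT={e}
  B2:   IN={e}   OUT={e, f}
  B3:   IN={e, f}   OUT={a, b, e, f}
  B4:   IN={a, b, e, f}   OUT={b, e, f}
  B5:   IN={b}   OUT={}
  B6:   IN={}   OUT={}

Merge at B0: OUT[B0] = IN[B1] = {a, e}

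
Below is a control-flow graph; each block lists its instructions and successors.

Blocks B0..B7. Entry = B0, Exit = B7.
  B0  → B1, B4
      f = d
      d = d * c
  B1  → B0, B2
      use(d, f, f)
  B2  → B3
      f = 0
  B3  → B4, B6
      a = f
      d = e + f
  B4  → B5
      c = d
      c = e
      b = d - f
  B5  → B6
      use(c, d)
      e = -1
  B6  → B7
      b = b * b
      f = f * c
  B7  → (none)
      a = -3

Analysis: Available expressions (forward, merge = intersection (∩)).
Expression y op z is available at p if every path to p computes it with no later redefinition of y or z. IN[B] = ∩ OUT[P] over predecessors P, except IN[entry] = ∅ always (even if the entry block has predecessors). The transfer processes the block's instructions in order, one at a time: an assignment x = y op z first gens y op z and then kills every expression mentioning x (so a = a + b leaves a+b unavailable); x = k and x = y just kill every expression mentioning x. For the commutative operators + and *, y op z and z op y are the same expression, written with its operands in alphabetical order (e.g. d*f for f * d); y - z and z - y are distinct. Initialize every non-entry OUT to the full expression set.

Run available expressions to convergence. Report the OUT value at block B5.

Per-block solution:
  B0: | IN={} | OUT={}
  B1: | IN={} | OUT={}
  B2: | IN={} | OUT={}
  B3: | IN={} | OUT={e+f}
  B4: | IN={} | OUT={d-f}
  B5: | IN={d-f} | OUT={d-f}
  B6: | IN={} | OUT={}
  B7: | IN={} | OUT={}

Merge at B5: IN[B5] = OUT[B4] = {d-f}
Applying B5's transfer function to that IN value gives OUT[B5] (row B5 above).

Answer: {d-f}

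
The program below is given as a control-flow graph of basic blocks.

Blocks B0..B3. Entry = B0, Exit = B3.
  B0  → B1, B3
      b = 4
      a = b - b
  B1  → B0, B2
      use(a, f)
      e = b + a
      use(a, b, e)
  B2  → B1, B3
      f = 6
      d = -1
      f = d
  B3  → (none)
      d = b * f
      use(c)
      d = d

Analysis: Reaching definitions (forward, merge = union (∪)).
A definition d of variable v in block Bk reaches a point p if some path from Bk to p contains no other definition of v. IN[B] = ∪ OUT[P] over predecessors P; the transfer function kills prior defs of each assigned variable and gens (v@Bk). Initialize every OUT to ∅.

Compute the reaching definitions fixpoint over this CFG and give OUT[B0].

Answer: {a@B0, b@B0, d@B2, e@B1, f@B2}

Trace:
Fixpoint table:
  B0:  IN={a@B0, b@B0, d@B2, e@B1, f@B2}  OUT={a@B0, b@B0, d@B2, e@B1, f@B2}
  B1:  IN={a@B0, b@B0, d@B2, e@B1, f@B2}  OUT={a@B0, b@B0, d@B2, e@B1, f@B2}
  B2:  IN={a@B0, b@B0, d@B2, e@B1, f@B2}  OUT={a@B0, b@B0, d@B2, e@B1, f@B2}
  B3:  IN={a@B0, b@B0, d@B2, e@B1, f@B2}  OUT={a@B0, b@B0, d@B3, e@B1, f@B2}

Merge at B0 (entry node, so the boundary value {} is joined with the incoming edge(s)): IN[B0] = {} ⊔ OUT[B1] = {a@B0, b@B0, d@B2, e@B1, f@B2}
Applying B0's transfer function to that IN value gives OUT[B0] (row B0 above).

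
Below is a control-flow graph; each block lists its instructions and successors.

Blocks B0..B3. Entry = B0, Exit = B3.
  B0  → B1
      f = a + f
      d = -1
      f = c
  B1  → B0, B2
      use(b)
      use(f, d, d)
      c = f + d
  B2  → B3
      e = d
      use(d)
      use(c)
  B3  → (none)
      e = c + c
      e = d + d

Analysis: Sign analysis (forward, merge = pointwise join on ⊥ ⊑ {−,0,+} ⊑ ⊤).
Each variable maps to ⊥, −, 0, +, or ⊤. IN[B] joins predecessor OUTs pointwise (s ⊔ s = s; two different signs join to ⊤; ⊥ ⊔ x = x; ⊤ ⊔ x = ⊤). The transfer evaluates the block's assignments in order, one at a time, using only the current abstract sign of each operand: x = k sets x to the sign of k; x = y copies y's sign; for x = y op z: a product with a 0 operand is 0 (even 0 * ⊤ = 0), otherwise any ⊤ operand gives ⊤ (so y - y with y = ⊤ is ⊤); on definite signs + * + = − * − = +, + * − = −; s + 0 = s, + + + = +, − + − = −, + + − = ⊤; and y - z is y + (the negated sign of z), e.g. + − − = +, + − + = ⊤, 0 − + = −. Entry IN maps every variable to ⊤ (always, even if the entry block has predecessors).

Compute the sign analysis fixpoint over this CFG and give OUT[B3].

Answer: {a: ⊤, b: ⊤, c: ⊤, d: -, e: -, f: ⊤}

Derivation:
Converged values:
  B0:   IN=(all ⊤)   OUT={d:-; rest ⊤}
  B1:   IN={d:-; rest ⊤}   OUT={d:-; rest ⊤}
  B2:   IN={d:-; rest ⊤}   OUT={d:-, e:-; rest ⊤}
  B3:   IN={d:-, e:-; rest ⊤}   OUT={d:-, e:-; rest ⊤}

Merge at B3: IN[B3] = OUT[B2] = {a: ⊤, b: ⊤, c: ⊤, d: -, e: -, f: ⊤}
Applying B3's transfer function to that IN value gives OUT[B3] (row B3 above).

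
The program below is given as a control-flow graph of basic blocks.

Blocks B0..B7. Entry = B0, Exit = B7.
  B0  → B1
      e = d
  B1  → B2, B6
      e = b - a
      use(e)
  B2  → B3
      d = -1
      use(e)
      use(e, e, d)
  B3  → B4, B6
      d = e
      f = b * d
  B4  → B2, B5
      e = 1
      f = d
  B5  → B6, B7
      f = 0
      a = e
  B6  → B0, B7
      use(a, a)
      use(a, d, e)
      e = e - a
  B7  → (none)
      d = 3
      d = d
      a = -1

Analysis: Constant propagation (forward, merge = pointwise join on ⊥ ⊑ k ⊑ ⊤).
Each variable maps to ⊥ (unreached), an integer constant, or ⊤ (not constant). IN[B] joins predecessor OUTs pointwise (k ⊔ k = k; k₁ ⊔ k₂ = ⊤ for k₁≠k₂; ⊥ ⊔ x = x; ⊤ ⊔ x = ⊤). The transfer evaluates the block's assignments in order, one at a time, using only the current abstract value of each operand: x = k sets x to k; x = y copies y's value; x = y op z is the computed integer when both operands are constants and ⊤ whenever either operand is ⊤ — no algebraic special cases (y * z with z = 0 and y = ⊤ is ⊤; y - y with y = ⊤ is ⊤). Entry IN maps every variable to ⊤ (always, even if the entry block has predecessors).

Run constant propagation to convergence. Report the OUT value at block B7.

Answer: {a: -1, b: ⊤, c: ⊤, d: 3, e: ⊤, f: ⊤}

Derivation:
Per-block solution:
  B0:   IN=(all ⊤)   OUT=(all ⊤)
  B1:   IN=(all ⊤)   OUT=(all ⊤)
  B2:   IN=(all ⊤)   OUT={d:-1; rest ⊤}
  B3:   IN={d:-1; rest ⊤}   OUT=(all ⊤)
  B4:   IN=(all ⊤)   OUT={e:1; rest ⊤}
  B5:   IN={e:1; rest ⊤}   OUT={a:1, e:1, f:0; rest ⊤}
  B6:   IN=(all ⊤)   OUT=(all ⊤)
  B7:   IN=(all ⊤)   OUT={a:-1, d:3; rest ⊤}

Merge at B7: IN[B7] = OUT[B5] ⊔ OUT[B6] = {a: ⊤, b: ⊤, c: ⊤, d: ⊤, e: ⊤, f: ⊤}
Applying B7's transfer function to that IN value gives OUT[B7] (row B7 above).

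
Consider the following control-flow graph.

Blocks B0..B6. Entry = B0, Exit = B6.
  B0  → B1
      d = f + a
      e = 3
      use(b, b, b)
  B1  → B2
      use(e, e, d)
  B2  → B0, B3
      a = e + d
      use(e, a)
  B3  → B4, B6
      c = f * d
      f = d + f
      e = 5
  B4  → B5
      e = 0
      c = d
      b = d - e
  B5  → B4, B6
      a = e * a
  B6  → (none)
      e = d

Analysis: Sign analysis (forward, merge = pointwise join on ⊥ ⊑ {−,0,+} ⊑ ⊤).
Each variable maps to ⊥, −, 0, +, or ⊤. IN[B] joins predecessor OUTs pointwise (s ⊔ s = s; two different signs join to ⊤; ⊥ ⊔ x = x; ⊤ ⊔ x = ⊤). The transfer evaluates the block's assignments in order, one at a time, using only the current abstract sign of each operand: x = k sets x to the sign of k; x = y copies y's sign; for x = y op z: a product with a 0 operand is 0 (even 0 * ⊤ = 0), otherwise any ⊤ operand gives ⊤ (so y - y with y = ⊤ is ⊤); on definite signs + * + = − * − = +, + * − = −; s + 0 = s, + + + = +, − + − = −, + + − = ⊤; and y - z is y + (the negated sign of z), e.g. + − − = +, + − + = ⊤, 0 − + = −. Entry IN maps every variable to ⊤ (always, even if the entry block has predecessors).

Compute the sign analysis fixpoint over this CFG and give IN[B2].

Answer: {a: ⊤, b: ⊤, c: ⊤, d: ⊤, e: +, f: ⊤}

Trace:
Converged values:
  B0: | IN=(all ⊤) | OUT={e:+; rest ⊤}
  B1: | IN={e:+; rest ⊤} | OUT={e:+; rest ⊤}
  B2: | IN={e:+; rest ⊤} | OUT={e:+; rest ⊤}
  B3: | IN={e:+; rest ⊤} | OUT={e:+; rest ⊤}
  B4: | IN=(all ⊤) | OUT={e:0; rest ⊤}
  B5: | IN={e:0; rest ⊤} | OUT={a:0, e:0; rest ⊤}
  B6: | IN=(all ⊤) | OUT=(all ⊤)

Merge at B2: IN[B2] = OUT[B1] = {a: ⊤, b: ⊤, c: ⊤, d: ⊤, e: +, f: ⊤}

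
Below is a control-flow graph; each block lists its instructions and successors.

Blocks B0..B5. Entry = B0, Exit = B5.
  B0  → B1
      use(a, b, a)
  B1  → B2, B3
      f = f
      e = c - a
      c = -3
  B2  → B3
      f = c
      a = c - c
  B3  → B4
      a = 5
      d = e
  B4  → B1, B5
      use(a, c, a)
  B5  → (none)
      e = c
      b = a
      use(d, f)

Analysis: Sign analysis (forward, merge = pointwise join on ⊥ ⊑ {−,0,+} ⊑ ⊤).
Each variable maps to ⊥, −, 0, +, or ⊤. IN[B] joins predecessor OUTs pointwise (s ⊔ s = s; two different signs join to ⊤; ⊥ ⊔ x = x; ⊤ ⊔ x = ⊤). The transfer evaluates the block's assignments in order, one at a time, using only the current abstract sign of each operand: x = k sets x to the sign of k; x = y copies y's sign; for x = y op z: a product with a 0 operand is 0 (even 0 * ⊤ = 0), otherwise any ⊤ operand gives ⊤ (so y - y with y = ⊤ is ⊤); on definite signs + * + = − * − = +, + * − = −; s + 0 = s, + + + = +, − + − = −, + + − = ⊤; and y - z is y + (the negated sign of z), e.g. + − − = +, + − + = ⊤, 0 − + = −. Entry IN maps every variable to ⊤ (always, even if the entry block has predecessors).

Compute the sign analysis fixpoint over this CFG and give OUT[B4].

Answer: {a: +, b: ⊤, c: -, d: ⊤, e: ⊤, f: ⊤}

Working:
Converged values:
  B0: | IN=(all ⊤) | OUT=(all ⊤)
  B1: | IN=(all ⊤) | OUT={c:-; rest ⊤}
  B2: | IN={c:-; rest ⊤} | OUT={c:-, f:-; rest ⊤}
  B3: | IN={c:-; rest ⊤} | OUT={a:+, c:-; rest ⊤}
  B4: | IN={a:+, c:-; rest ⊤} | OUT={a:+, c:-; rest ⊤}
  B5: | IN={a:+, c:-; rest ⊤} | OUT={a:+, b:+, c:-, e:-; rest ⊤}

Merge at B4: IN[B4] = OUT[B3] = {a: +, b: ⊤, c: -, d: ⊤, e: ⊤, f: ⊤}
Applying B4's transfer function to that IN value gives OUT[B4] (row B4 above).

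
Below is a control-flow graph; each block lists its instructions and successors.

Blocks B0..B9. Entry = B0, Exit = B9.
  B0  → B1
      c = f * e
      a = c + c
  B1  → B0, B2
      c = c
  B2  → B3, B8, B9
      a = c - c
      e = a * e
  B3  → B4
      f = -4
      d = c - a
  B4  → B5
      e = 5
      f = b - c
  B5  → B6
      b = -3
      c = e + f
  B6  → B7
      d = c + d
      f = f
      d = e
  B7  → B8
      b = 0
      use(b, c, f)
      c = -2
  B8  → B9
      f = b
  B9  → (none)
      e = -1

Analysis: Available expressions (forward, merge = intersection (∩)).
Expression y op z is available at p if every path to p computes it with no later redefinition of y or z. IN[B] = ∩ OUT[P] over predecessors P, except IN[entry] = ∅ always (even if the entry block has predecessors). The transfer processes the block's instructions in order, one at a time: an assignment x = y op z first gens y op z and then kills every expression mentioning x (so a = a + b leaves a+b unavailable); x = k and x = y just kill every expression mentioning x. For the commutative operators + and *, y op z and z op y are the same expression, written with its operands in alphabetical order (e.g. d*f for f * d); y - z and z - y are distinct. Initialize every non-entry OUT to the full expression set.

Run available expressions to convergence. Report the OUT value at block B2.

Answer: {c-c}

Derivation:
Per-block solution:
  B0: | IN={} | OUT={c+c, e*f}
  B1: | IN={c+c, e*f} | OUT={e*f}
  B2: | IN={e*f} | OUT={c-c}
  B3: | IN={c-c} | OUT={c-a, c-c}
  B4: | IN={c-a, c-c} | OUT={b-c, c-a, c-c}
  B5: | IN={b-c, c-a, c-c} | OUT={e+f}
  B6: | IN={e+f} | OUT={}
  B7: | IN={} | OUT={}
  B8: | IN={} | OUT={}
  B9: | IN={} | OUT={}

Merge at B2: IN[B2] = OUT[B1] = {e*f}
Applying B2's transfer function to that IN value gives OUT[B2] (row B2 above).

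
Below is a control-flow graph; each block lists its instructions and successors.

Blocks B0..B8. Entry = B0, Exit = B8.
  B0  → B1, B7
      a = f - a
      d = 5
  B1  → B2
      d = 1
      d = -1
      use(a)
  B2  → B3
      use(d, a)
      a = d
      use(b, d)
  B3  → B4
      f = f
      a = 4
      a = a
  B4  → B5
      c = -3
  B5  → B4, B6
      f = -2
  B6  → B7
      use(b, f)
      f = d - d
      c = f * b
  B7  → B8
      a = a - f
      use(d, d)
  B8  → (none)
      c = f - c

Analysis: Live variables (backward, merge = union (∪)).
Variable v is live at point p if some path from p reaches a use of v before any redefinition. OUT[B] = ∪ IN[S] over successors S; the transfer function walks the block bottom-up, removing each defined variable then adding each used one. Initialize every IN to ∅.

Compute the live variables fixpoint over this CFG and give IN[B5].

Per-block solution:
  B0: | IN={a, b, c, f} | OUT={a, b, c, d, f}
  B1: | IN={a, b, f} | OUT={a, b, d, f}
  B2: | IN={a, b, d, f} | OUT={b, d, f}
  B3: | IN={b, d, f} | OUT={a, b, d}
  B4: | IN={a, b, d} | OUT={a, b, d}
  B5: | IN={a, b, d} | OUT={a, b, d, f}
  B6: | IN={a, b, d, f} | OUT={a, c, d, f}
  B7: | IN={a, c, d, f} | OUT={c, f}
  B8: | IN={c, f} | OUT={}

Merge at B5: OUT[B5] = IN[B4] ⊔ IN[B6] = {a, b, d, f}
Applying B5's transfer function to that OUT value gives IN[B5] (row B5 above).

Answer: {a, b, d}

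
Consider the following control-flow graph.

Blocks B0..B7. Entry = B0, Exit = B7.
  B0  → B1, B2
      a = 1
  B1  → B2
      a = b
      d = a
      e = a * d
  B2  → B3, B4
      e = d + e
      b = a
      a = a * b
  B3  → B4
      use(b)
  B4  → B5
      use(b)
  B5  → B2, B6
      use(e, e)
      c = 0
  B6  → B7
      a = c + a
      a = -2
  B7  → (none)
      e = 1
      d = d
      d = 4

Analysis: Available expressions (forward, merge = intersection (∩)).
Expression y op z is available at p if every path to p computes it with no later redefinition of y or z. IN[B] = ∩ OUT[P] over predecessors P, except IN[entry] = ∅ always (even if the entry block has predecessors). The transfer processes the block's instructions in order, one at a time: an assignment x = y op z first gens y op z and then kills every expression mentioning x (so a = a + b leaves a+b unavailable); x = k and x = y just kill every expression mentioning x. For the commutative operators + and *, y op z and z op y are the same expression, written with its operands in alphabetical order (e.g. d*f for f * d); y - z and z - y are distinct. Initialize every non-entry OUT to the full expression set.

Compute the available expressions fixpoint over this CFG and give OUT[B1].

Answer: {a*d}

Trace:
Per-block solution:
  B0: | IN={} | OUT={}
  B1: | IN={} | OUT={a*d}
  B2: | IN={} | OUT={}
  B3: | IN={} | OUT={}
  B4: | IN={} | OUT={}
  B5: | IN={} | OUT={}
  B6: | IN={} | OUT={}
  B7: | IN={} | OUT={}

Merge at B1: IN[B1] = OUT[B0] = {}
Applying B1's transfer function to that IN value gives OUT[B1] (row B1 above).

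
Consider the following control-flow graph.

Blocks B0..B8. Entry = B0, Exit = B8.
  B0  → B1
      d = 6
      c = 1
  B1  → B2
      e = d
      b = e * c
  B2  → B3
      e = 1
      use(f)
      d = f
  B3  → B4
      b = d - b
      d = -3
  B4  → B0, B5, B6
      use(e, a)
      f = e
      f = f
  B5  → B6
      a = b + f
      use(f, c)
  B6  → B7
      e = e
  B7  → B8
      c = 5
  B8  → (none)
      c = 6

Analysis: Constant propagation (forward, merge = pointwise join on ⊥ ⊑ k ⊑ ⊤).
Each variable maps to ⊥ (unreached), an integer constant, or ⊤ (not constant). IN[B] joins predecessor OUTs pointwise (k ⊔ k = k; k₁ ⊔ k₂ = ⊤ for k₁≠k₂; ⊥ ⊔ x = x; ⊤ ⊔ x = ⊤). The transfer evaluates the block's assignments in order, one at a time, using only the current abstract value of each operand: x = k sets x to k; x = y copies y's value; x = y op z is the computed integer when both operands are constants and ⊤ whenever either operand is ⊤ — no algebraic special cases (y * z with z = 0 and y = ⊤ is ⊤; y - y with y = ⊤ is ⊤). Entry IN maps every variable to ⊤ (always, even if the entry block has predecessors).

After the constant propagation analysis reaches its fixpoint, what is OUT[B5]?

Per-block solution:
  B0:  IN=(all ⊤)  OUT={c:1, d:6; rest ⊤}
  B1:  IN={c:1, d:6; rest ⊤}  OUT={b:6, c:1, d:6, e:6; rest ⊤}
  B2:  IN={b:6, c:1, d:6, e:6; rest ⊤}  OUT={b:6, c:1, e:1; rest ⊤}
  B3:  IN={b:6, c:1, e:1; rest ⊤}  OUT={c:1, d:-3, e:1; rest ⊤}
  B4:  IN={c:1, d:-3, e:1; rest ⊤}  OUT={c:1, d:-3, e:1, f:1; rest ⊤}
  B5:  IN={c:1, d:-3, e:1, f:1; rest ⊤}  OUT={c:1, d:-3, e:1, f:1; rest ⊤}
  B6:  IN={c:1, d:-3, e:1, f:1; rest ⊤}  OUT={c:1, d:-3, e:1, f:1; rest ⊤}
  B7:  IN={c:1, d:-3, e:1, f:1; rest ⊤}  OUT={c:5, d:-3, e:1, f:1; rest ⊤}
  B8:  IN={c:5, d:-3, e:1, f:1; rest ⊤}  OUT={c:6, d:-3, e:1, f:1; rest ⊤}

Merge at B5: IN[B5] = OUT[B4] = {a: ⊤, b: ⊤, c: 1, d: -3, e: 1, f: 1}
Applying B5's transfer function to that IN value gives OUT[B5] (row B5 above).

Answer: {a: ⊤, b: ⊤, c: 1, d: -3, e: 1, f: 1}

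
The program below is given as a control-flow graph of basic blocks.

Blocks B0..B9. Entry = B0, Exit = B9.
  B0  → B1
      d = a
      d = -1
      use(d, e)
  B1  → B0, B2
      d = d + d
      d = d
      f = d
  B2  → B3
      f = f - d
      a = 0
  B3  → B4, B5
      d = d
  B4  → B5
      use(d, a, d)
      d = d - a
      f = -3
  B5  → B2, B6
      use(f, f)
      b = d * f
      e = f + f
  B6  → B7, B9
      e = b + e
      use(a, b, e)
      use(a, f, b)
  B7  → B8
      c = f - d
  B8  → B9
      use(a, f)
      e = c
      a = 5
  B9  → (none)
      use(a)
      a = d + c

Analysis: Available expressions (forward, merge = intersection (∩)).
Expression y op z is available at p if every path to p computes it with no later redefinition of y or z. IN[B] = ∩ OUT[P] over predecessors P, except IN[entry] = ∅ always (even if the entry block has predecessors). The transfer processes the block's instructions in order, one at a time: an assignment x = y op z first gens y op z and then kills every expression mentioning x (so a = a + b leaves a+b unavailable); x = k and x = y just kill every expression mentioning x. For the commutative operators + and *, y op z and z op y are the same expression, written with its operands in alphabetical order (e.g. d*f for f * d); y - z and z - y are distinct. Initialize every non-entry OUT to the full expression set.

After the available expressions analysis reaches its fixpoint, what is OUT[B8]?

Per-block solution:
  B0:  IN={}  OUT={}
  B1:  IN={}  OUT={}
  B2:  IN={}  OUT={}
  B3:  IN={}  OUT={}
  B4:  IN={}  OUT={}
  B5:  IN={}  OUT={d*f, f+f}
  B6:  IN={d*f, f+f}  OUT={d*f, f+f}
  B7:  IN={d*f, f+f}  OUT={d*f, f+f, f-d}
  B8:  IN={d*f, f+f, f-d}  OUT={d*f, f+f, f-d}
  B9:  IN={d*f, f+f}  OUT={c+d, d*f, f+f}

Merge at B8: IN[B8] = OUT[B7] = {d*f, f+f, f-d}
Applying B8's transfer function to that IN value gives OUT[B8] (row B8 above).

Answer: {d*f, f+f, f-d}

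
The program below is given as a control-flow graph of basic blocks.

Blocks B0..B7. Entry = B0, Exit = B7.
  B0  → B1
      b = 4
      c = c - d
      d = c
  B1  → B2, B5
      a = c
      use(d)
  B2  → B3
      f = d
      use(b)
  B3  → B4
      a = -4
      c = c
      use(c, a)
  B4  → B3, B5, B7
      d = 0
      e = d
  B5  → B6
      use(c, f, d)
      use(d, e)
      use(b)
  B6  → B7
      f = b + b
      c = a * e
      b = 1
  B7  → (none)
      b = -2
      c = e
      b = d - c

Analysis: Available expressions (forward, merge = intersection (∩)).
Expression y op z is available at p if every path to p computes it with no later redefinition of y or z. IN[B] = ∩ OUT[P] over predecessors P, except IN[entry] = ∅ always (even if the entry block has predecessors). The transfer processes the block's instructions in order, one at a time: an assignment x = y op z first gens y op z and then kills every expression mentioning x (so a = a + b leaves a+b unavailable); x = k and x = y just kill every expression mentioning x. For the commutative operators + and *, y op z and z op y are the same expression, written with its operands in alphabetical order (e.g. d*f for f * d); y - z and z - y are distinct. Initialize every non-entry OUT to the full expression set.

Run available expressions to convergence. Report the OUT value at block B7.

Per-block solution:
  B0:  IN={}  OUT={}
  B1:  IN={}  OUT={}
  B2:  IN={}  OUT={}
  B3:  IN={}  OUT={}
  B4:  IN={}  OUT={}
  B5:  IN={}  OUT={}
  B6:  IN={}  OUT={a*e}
  B7:  IN={}  OUT={d-c}

Merge at B7: IN[B7] = OUT[B4] ∩ OUT[B6] = {}
Applying B7's transfer function to that IN value gives OUT[B7] (row B7 above).

Answer: {d-c}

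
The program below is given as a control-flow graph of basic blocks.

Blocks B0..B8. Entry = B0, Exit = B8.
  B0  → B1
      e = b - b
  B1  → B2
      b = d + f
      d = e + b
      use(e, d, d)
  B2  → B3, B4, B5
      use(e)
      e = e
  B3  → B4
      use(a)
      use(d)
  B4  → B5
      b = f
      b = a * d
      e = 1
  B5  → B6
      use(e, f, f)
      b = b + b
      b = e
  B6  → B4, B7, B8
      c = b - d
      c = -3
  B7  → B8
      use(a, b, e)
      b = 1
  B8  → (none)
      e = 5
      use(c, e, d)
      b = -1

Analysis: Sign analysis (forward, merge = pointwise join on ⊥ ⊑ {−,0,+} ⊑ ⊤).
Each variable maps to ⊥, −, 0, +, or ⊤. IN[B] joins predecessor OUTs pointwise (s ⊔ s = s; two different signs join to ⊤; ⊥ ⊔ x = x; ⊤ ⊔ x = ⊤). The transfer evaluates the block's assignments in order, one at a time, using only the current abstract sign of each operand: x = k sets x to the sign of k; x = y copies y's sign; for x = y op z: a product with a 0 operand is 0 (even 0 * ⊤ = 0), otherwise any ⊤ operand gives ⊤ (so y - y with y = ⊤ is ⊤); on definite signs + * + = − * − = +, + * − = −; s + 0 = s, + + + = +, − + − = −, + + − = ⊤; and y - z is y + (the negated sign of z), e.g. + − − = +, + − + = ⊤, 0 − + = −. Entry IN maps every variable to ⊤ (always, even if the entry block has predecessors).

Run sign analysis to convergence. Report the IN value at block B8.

Per-block solution:
  B0:  IN=(all ⊤)  OUT=(all ⊤)
  B1:  IN=(all ⊤)  OUT=(all ⊤)
  B2:  IN=(all ⊤)  OUT=(all ⊤)
  B3:  IN=(all ⊤)  OUT=(all ⊤)
  B4:  IN=(all ⊤)  OUT={e:+; rest ⊤}
  B5:  IN=(all ⊤)  OUT=(all ⊤)
  B6:  IN=(all ⊤)  OUT={c:-; rest ⊤}
  B7:  IN={c:-; rest ⊤}  OUT={b:+, c:-; rest ⊤}
  B8:  IN={c:-; rest ⊤}  OUT={b:-, c:-, e:+; rest ⊤}

Merge at B8: IN[B8] = OUT[B6] ⊔ OUT[B7] = {a: ⊤, b: ⊤, c: -, d: ⊤, e: ⊤, f: ⊤}

Answer: {a: ⊤, b: ⊤, c: -, d: ⊤, e: ⊤, f: ⊤}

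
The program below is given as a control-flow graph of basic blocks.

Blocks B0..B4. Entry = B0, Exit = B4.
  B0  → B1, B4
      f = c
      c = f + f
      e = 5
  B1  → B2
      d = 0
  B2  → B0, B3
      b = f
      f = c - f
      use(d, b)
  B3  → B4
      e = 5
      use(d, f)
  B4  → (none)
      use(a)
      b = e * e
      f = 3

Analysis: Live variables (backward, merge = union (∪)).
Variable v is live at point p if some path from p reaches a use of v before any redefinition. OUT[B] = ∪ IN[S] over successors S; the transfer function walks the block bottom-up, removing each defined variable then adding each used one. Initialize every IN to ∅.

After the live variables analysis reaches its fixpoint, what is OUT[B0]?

Answer: {a, c, e, f}

Working:
Per-block solution:
  B0:  IN={a, c}  OUT={a, c, e, f}
  B1:  IN={a, c, f}  OUT={a, c, d, f}
  B2:  IN={a, c, d, f}  OUT={a, c, d, f}
  B3:  IN={a, d, f}  OUT={a, e}
  B4:  IN={a, e}  OUT={}

Merge at B0: OUT[B0] = IN[B1] ⊔ IN[B4] = {a, c, e, f}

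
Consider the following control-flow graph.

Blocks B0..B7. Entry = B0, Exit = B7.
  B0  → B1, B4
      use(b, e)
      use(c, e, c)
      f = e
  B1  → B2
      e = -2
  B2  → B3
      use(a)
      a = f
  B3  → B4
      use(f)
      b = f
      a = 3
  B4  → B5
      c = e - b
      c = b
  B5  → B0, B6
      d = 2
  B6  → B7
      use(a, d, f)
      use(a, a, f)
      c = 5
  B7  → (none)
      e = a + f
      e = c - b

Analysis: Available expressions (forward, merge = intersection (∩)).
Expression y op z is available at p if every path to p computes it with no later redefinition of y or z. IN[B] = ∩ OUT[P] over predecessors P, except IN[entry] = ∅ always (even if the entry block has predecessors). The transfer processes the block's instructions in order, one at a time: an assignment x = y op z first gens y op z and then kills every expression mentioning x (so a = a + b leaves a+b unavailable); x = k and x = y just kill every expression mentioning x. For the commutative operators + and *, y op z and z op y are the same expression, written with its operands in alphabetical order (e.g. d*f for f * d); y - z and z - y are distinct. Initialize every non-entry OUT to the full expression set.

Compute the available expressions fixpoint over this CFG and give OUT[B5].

Answer: {e-b}

Working:
Converged values:
  B0: | IN={} | OUT={}
  B1: | IN={} | OUT={}
  B2: | IN={} | OUT={}
  B3: | IN={} | OUT={}
  B4: | IN={} | OUT={e-b}
  B5: | IN={e-b} | OUT={e-b}
  B6: | IN={e-b} | OUT={e-b}
  B7: | IN={e-b} | OUT={a+f, c-b}

Merge at B5: IN[B5] = OUT[B4] = {e-b}
Applying B5's transfer function to that IN value gives OUT[B5] (row B5 above).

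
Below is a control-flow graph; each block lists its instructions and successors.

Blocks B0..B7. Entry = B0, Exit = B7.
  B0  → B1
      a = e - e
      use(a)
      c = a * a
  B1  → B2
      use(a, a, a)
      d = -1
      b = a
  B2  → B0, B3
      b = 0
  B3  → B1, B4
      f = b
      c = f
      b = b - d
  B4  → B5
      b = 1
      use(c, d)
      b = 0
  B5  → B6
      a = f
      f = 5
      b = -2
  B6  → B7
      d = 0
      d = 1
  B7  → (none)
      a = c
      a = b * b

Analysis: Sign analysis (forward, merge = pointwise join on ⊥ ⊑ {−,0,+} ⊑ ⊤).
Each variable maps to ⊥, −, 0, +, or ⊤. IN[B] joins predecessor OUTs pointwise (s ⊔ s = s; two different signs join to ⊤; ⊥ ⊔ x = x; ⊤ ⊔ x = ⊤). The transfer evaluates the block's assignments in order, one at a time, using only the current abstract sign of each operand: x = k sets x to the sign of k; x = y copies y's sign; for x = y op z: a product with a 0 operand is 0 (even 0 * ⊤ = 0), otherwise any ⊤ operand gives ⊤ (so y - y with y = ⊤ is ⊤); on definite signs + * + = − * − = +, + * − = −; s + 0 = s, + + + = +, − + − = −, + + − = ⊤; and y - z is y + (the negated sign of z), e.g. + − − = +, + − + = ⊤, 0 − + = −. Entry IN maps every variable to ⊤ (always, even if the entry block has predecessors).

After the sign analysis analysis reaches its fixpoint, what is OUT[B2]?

Answer: {a: ⊤, b: 0, c: ⊤, d: -, e: ⊤, f: ⊤}

Trace:
Fixpoint table:
  B0:  IN=(all ⊤)  OUT=(all ⊤)
  B1:  IN=(all ⊤)  OUT={d:-; rest ⊤}
  B2:  IN={d:-; rest ⊤}  OUT={b:0, d:-; rest ⊤}
  B3:  IN={b:0, d:-; rest ⊤}  OUT={b:+, c:0, d:-, f:0; rest ⊤}
  B4:  IN={b:+, c:0, d:-, f:0; rest ⊤}  OUT={b:0, c:0, d:-, f:0; rest ⊤}
  B5:  IN={b:0, c:0, d:-, f:0; rest ⊤}  OUT={a:0, b:-, c:0, d:-, f:+; rest ⊤}
  B6:  IN={a:0, b:-, c:0, d:-, f:+; rest ⊤}  OUT={a:0, b:-, c:0, d:+, f:+; rest ⊤}
  B7:  IN={a:0, b:-, c:0, d:+, f:+; rest ⊤}  OUT={a:+, b:-, c:0, d:+, f:+; rest ⊤}

Merge at B2: IN[B2] = OUT[B1] = {a: ⊤, b: ⊤, c: ⊤, d: -, e: ⊤, f: ⊤}
Applying B2's transfer function to that IN value gives OUT[B2] (row B2 above).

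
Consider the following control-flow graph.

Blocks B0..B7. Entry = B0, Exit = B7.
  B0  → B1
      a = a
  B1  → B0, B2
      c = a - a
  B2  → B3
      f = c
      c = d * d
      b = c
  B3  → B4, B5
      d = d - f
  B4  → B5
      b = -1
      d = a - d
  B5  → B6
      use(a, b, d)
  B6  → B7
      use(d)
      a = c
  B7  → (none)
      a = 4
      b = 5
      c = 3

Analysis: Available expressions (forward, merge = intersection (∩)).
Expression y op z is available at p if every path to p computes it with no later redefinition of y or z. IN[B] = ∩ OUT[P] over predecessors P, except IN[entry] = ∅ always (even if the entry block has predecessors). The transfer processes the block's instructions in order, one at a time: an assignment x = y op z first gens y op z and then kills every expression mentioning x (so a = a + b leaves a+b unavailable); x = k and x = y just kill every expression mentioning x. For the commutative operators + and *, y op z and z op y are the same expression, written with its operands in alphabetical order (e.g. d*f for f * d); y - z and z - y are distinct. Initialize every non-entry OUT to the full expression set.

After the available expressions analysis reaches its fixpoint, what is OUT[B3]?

Answer: {a-a}

Working:
Per-block solution:
  B0:  IN={}  OUT={}
  B1:  IN={}  OUT={a-a}
  B2:  IN={a-a}  OUT={a-a, d*d}
  B3:  IN={a-a, d*d}  OUT={a-a}
  B4:  IN={a-a}  OUT={a-a}
  B5:  IN={a-a}  OUT={a-a}
  B6:  IN={a-a}  OUT={}
  B7:  IN={}  OUT={}

Merge at B3: IN[B3] = OUT[B2] = {a-a, d*d}
Applying B3's transfer function to that IN value gives OUT[B3] (row B3 above).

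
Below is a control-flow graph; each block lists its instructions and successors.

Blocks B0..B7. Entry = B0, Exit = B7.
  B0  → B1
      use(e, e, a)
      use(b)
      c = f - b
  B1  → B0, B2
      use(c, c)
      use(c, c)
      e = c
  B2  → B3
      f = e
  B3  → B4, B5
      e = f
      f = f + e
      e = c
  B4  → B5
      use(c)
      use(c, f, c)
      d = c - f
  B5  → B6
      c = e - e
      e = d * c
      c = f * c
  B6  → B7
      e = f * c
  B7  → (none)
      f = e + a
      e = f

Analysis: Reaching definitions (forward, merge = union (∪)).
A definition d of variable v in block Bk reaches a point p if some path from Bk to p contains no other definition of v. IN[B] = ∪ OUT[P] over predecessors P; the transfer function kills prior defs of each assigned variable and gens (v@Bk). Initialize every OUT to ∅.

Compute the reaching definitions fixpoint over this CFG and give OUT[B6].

Converged values:
  B0: | IN={c@B0, e@B1} | OUT={c@B0, e@B1}
  B1: | IN={c@B0, e@B1} | OUT={c@B0, e@B1}
  B2: | IN={c@B0, e@B1} | OUT={c@B0, e@B1, f@B2}
  B3: | IN={c@B0, e@B1, f@B2} | OUT={c@B0, e@B3, f@B3}
  B4: | IN={c@B0, e@B3, f@B3} | OUT={c@B0, d@B4, e@B3, f@B3}
  B5: | IN={c@B0, d@B4, e@B3, f@B3} | OUT={c@B5, d@B4, e@B5, f@B3}
  B6: | IN={c@B5, d@B4, e@B5, f@B3} | OUT={c@B5, d@B4, e@B6, f@B3}
  B7: | IN={c@B5, d@B4, e@B6, f@B3} | OUT={c@B5, d@B4, e@B7, f@B7}

Merge at B6: IN[B6] = OUT[B5] = {c@B5, d@B4, e@B5, f@B3}
Applying B6's transfer function to that IN value gives OUT[B6] (row B6 above).

Answer: {c@B5, d@B4, e@B6, f@B3}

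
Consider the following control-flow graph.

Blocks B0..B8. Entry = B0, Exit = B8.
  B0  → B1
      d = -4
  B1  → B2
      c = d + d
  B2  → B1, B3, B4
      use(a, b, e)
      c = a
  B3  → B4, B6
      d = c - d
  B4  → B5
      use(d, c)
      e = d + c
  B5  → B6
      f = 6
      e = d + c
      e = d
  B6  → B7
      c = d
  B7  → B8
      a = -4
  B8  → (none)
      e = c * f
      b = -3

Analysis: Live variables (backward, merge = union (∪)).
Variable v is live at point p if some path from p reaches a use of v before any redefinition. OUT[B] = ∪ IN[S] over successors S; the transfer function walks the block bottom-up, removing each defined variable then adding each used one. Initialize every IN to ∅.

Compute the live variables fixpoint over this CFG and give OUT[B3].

Per-block solution:
  B0: | IN={a, b, e, f} | OUT={a, b, d, e, f}
  B1: | IN={a, b, d, e, f} | OUT={a, b, d, e, f}
  B2: | IN={a, b, d, e, f} | OUT={a, b, c, d, e, f}
  B3: | IN={c, d, f} | OUT={c, d, f}
  B4: | IN={c, d} | OUT={c, d}
  B5: | IN={c, d} | OUT={d, f}
  B6: | IN={d, f} | OUT={c, f}
  B7: | IN={c, f} | OUT={c, f}
  B8: | IN={c, f} | OUT={}

Merge at B3: OUT[B3] = IN[B4] ⊔ IN[B6] = {c, d, f}

Answer: {c, d, f}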